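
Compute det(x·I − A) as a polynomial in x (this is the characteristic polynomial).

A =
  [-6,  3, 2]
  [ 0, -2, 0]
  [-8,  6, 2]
x^3 + 6*x^2 + 12*x + 8

Expanding det(x·I − A) (e.g. by cofactor expansion or by noting that A is similar to its Jordan form J, which has the same characteristic polynomial as A) gives
  χ_A(x) = x^3 + 6*x^2 + 12*x + 8
which factors as (x + 2)^3. The eigenvalues (with algebraic multiplicities) are λ = -2 with multiplicity 3.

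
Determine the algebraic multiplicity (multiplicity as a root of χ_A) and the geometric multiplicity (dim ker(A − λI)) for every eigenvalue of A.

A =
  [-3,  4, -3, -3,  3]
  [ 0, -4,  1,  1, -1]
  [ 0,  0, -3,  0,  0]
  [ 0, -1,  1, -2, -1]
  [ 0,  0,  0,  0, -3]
λ = -3: alg = 5, geom = 3

Step 1 — factor the characteristic polynomial to read off the algebraic multiplicities:
  χ_A(x) = (x + 3)^5

Step 2 — compute geometric multiplicities via the rank-nullity identity g(λ) = n − rank(A − λI):
  rank(A − (-3)·I) = 2, so dim ker(A − (-3)·I) = n − 2 = 3

Summary:
  λ = -3: algebraic multiplicity = 5, geometric multiplicity = 3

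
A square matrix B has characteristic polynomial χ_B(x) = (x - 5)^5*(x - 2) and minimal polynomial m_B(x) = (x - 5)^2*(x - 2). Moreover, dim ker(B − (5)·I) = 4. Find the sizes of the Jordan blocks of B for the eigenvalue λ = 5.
Block sizes for λ = 5: [2, 1, 1, 1]

Step 1 — from the characteristic polynomial, algebraic multiplicity of λ = 5 is 5. From dim ker(B − (5)·I) = 4, there are exactly 4 Jordan blocks for λ = 5.
Step 2 — from the minimal polynomial, the factor (x − 5)^2 tells us the largest block for λ = 5 has size 2.
Step 3 — with total size 5, 4 blocks, and largest block 2, the block sizes (in nonincreasing order) are [2, 1, 1, 1].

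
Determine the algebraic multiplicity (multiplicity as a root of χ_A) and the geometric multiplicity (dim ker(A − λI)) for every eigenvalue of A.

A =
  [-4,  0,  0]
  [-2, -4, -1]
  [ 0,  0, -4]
λ = -4: alg = 3, geom = 2

Step 1 — factor the characteristic polynomial to read off the algebraic multiplicities:
  χ_A(x) = (x + 4)^3

Step 2 — compute geometric multiplicities via the rank-nullity identity g(λ) = n − rank(A − λI):
  rank(A − (-4)·I) = 1, so dim ker(A − (-4)·I) = n − 1 = 2

Summary:
  λ = -4: algebraic multiplicity = 3, geometric multiplicity = 2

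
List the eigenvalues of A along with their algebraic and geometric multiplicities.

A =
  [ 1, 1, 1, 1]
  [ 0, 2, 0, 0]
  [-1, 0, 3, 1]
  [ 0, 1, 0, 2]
λ = 2: alg = 4, geom = 2

Step 1 — factor the characteristic polynomial to read off the algebraic multiplicities:
  χ_A(x) = (x - 2)^4

Step 2 — compute geometric multiplicities via the rank-nullity identity g(λ) = n − rank(A − λI):
  rank(A − (2)·I) = 2, so dim ker(A − (2)·I) = n − 2 = 2

Summary:
  λ = 2: algebraic multiplicity = 4, geometric multiplicity = 2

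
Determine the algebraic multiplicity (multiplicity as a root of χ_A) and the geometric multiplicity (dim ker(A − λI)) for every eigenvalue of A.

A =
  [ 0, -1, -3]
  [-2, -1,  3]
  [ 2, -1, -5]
λ = -2: alg = 3, geom = 2

Step 1 — factor the characteristic polynomial to read off the algebraic multiplicities:
  χ_A(x) = (x + 2)^3

Step 2 — compute geometric multiplicities via the rank-nullity identity g(λ) = n − rank(A − λI):
  rank(A − (-2)·I) = 1, so dim ker(A − (-2)·I) = n − 1 = 2

Summary:
  λ = -2: algebraic multiplicity = 3, geometric multiplicity = 2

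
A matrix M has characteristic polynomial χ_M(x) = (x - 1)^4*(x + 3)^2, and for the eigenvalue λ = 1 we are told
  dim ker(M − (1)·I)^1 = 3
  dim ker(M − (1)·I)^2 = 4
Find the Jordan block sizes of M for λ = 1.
Block sizes for λ = 1: [2, 1, 1]

From the dimensions of kernels of powers, the number of Jordan blocks of size at least j is d_j − d_{j−1} where d_j = dim ker(N^j) (with d_0 = 0). Computing the differences gives [3, 1].
The number of blocks of size exactly k is (#blocks of size ≥ k) − (#blocks of size ≥ k + 1), so the partition is: 2 block(s) of size 1, 1 block(s) of size 2.
In nonincreasing order the block sizes are [2, 1, 1].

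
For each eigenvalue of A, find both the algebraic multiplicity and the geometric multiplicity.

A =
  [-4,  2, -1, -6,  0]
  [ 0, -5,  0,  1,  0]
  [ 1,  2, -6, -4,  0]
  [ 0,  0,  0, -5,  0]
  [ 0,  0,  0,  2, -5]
λ = -5: alg = 5, geom = 3

Step 1 — factor the characteristic polynomial to read off the algebraic multiplicities:
  χ_A(x) = (x + 5)^5

Step 2 — compute geometric multiplicities via the rank-nullity identity g(λ) = n − rank(A − λI):
  rank(A − (-5)·I) = 2, so dim ker(A − (-5)·I) = n − 2 = 3

Summary:
  λ = -5: algebraic multiplicity = 5, geometric multiplicity = 3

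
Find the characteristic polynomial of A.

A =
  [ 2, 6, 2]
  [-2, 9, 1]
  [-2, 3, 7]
x^3 - 18*x^2 + 108*x - 216

Expanding det(x·I − A) (e.g. by cofactor expansion or by noting that A is similar to its Jordan form J, which has the same characteristic polynomial as A) gives
  χ_A(x) = x^3 - 18*x^2 + 108*x - 216
which factors as (x - 6)^3. The eigenvalues (with algebraic multiplicities) are λ = 6 with multiplicity 3.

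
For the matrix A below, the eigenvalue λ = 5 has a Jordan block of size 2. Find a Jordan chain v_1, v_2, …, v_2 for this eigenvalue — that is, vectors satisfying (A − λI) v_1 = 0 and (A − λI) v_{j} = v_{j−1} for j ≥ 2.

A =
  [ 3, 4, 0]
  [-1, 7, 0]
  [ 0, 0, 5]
A Jordan chain for λ = 5 of length 2:
v_1 = (-2, -1, 0)ᵀ
v_2 = (1, 0, 0)ᵀ

Let N = A − (5)·I. We want v_2 with N^2 v_2 = 0 but N^1 v_2 ≠ 0; then v_{j-1} := N · v_j for j = 2, …, 2.

Pick v_2 = (1, 0, 0)ᵀ.
Then v_1 = N · v_2 = (-2, -1, 0)ᵀ.

Sanity check: (A − (5)·I) v_1 = (0, 0, 0)ᵀ = 0. ✓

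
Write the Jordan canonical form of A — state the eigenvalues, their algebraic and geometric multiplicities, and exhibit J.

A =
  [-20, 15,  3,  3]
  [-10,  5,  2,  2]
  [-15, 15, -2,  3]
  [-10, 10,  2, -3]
J_2(-5) ⊕ J_1(-5) ⊕ J_1(-5)

The characteristic polynomial is
  det(x·I − A) = x^4 + 20*x^3 + 150*x^2 + 500*x + 625 = (x + 5)^4

Eigenvalues and multiplicities (the geometric multiplicity of λ is n − rank(A − λI), which equals the number of Jordan blocks for λ):
  λ = -5: algebraic multiplicity = 4, geometric multiplicity = 3

Determining the block sizes for each eigenvalue:
  λ = -5: 3 blocks summing to 4 forces exactly one block of size 2 and the rest size 1 → block sizes [2, 1, 1]

Assembling the blocks gives a Jordan form
J =
  [-5,  1,  0,  0]
  [ 0, -5,  0,  0]
  [ 0,  0, -5,  0]
  [ 0,  0,  0, -5]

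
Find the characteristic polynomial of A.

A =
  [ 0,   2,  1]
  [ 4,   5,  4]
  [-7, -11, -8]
x^3 + 3*x^2 + 3*x + 1

Expanding det(x·I − A) (e.g. by cofactor expansion or by noting that A is similar to its Jordan form J, which has the same characteristic polynomial as A) gives
  χ_A(x) = x^3 + 3*x^2 + 3*x + 1
which factors as (x + 1)^3. The eigenvalues (with algebraic multiplicities) are λ = -1 with multiplicity 3.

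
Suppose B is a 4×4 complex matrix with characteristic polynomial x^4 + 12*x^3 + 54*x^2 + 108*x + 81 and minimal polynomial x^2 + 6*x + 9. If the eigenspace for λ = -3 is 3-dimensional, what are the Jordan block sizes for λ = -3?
Block sizes for λ = -3: [2, 1, 1]

Step 1 — from the characteristic polynomial, algebraic multiplicity of λ = -3 is 4. From dim ker(B − (-3)·I) = 3, there are exactly 3 Jordan blocks for λ = -3.
Step 2 — from the minimal polynomial, the factor (x + 3)^2 tells us the largest block for λ = -3 has size 2.
Step 3 — with total size 4, 3 blocks, and largest block 2, the block sizes (in nonincreasing order) are [2, 1, 1].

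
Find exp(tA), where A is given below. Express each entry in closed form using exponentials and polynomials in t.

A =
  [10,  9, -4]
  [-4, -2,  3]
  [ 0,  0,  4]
e^{tA} =
  [6*t*exp(4*t) + exp(4*t), 9*t*exp(4*t), 3*t^2*exp(4*t)/2 - 4*t*exp(4*t)]
  [-4*t*exp(4*t), -6*t*exp(4*t) + exp(4*t), -t^2*exp(4*t) + 3*t*exp(4*t)]
  [0, 0, exp(4*t)]

Strategy: write A = P · J · P⁻¹ where J is a Jordan canonical form, so e^{tA} = P · e^{tJ} · P⁻¹, and e^{tJ} can be computed block-by-block.

A has Jordan form
J =
  [4, 1, 0]
  [0, 4, 1]
  [0, 0, 4]
(up to reordering of blocks).

Per-block formulas:
  For a 3×3 Jordan block J_3(4): exp(t · J_3(4)) = e^(4t)·(I + t·N + (t^2/2)·N^2), where N is the 3×3 nilpotent shift.

After assembling e^{tJ} and conjugating by P, we get:

e^{tA} =
  [6*t*exp(4*t) + exp(4*t), 9*t*exp(4*t), 3*t^2*exp(4*t)/2 - 4*t*exp(4*t)]
  [-4*t*exp(4*t), -6*t*exp(4*t) + exp(4*t), -t^2*exp(4*t) + 3*t*exp(4*t)]
  [0, 0, exp(4*t)]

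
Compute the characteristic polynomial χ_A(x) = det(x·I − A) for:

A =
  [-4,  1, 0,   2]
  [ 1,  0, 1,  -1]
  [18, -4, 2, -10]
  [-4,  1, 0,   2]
x^4

Expanding det(x·I − A) (e.g. by cofactor expansion or by noting that A is similar to its Jordan form J, which has the same characteristic polynomial as A) gives
  χ_A(x) = x^4
which factors as x^4. The eigenvalues (with algebraic multiplicities) are λ = 0 with multiplicity 4.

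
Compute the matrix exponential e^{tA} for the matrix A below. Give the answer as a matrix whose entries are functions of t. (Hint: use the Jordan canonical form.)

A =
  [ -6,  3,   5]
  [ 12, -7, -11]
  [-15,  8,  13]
e^{tA} =
  [-3*t^2/2 - 6*t + 1, t^2/2 + 3*t, t^2 + 5*t]
  [9*t^2/2 + 12*t, -3*t^2/2 - 7*t + 1, -3*t^2 - 11*t]
  [-9*t^2/2 - 15*t, 3*t^2/2 + 8*t, 3*t^2 + 13*t + 1]

Strategy: write A = P · J · P⁻¹ where J is a Jordan canonical form, so e^{tA} = P · e^{tJ} · P⁻¹, and e^{tJ} can be computed block-by-block.

A has Jordan form
J =
  [0, 1, 0]
  [0, 0, 1]
  [0, 0, 0]
(up to reordering of blocks).

Per-block formulas:
  For a 3×3 Jordan block J_3(0): exp(t · J_3(0)) = e^(0t)·(I + t·N + (t^2/2)·N^2), where N is the 3×3 nilpotent shift.

After assembling e^{tJ} and conjugating by P, we get:

e^{tA} =
  [-3*t^2/2 - 6*t + 1, t^2/2 + 3*t, t^2 + 5*t]
  [9*t^2/2 + 12*t, -3*t^2/2 - 7*t + 1, -3*t^2 - 11*t]
  [-9*t^2/2 - 15*t, 3*t^2/2 + 8*t, 3*t^2 + 13*t + 1]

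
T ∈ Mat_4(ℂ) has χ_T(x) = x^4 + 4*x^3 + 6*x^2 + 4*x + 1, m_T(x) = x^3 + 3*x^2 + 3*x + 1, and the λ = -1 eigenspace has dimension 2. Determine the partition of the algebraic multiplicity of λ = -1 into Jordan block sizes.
Block sizes for λ = -1: [3, 1]

Step 1 — from the characteristic polynomial, algebraic multiplicity of λ = -1 is 4. From dim ker(T − (-1)·I) = 2, there are exactly 2 Jordan blocks for λ = -1.
Step 2 — from the minimal polynomial, the factor (x + 1)^3 tells us the largest block for λ = -1 has size 3.
Step 3 — with total size 4, 2 blocks, and largest block 3, the block sizes (in nonincreasing order) are [3, 1].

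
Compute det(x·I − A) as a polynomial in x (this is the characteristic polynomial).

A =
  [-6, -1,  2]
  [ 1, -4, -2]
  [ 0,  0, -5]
x^3 + 15*x^2 + 75*x + 125

Expanding det(x·I − A) (e.g. by cofactor expansion or by noting that A is similar to its Jordan form J, which has the same characteristic polynomial as A) gives
  χ_A(x) = x^3 + 15*x^2 + 75*x + 125
which factors as (x + 5)^3. The eigenvalues (with algebraic multiplicities) are λ = -5 with multiplicity 3.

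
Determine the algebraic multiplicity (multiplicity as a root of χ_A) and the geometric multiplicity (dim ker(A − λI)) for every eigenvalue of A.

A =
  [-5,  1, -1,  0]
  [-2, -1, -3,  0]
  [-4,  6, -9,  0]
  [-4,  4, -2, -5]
λ = -5: alg = 4, geom = 2

Step 1 — factor the characteristic polynomial to read off the algebraic multiplicities:
  χ_A(x) = (x + 5)^4

Step 2 — compute geometric multiplicities via the rank-nullity identity g(λ) = n − rank(A − λI):
  rank(A − (-5)·I) = 2, so dim ker(A − (-5)·I) = n − 2 = 2

Summary:
  λ = -5: algebraic multiplicity = 4, geometric multiplicity = 2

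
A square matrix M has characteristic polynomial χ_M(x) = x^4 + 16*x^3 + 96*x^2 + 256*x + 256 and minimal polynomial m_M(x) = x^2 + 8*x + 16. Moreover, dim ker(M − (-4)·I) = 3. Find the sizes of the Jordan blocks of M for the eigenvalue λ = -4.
Block sizes for λ = -4: [2, 1, 1]

Step 1 — from the characteristic polynomial, algebraic multiplicity of λ = -4 is 4. From dim ker(M − (-4)·I) = 3, there are exactly 3 Jordan blocks for λ = -4.
Step 2 — from the minimal polynomial, the factor (x + 4)^2 tells us the largest block for λ = -4 has size 2.
Step 3 — with total size 4, 3 blocks, and largest block 2, the block sizes (in nonincreasing order) are [2, 1, 1].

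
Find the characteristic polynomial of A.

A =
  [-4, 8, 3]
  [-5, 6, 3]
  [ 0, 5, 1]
x^3 - 3*x^2 + 3*x - 1

Expanding det(x·I − A) (e.g. by cofactor expansion or by noting that A is similar to its Jordan form J, which has the same characteristic polynomial as A) gives
  χ_A(x) = x^3 - 3*x^2 + 3*x - 1
which factors as (x - 1)^3. The eigenvalues (with algebraic multiplicities) are λ = 1 with multiplicity 3.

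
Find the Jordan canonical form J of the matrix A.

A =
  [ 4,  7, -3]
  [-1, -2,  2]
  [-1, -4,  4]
J_3(2)

The characteristic polynomial is
  det(x·I − A) = x^3 - 6*x^2 + 12*x - 8 = (x - 2)^3

Eigenvalues and multiplicities (the geometric multiplicity of λ is n − rank(A − λI), which equals the number of Jordan blocks for λ):
  λ = 2: algebraic multiplicity = 3, geometric multiplicity = 1

Determining the block sizes for each eigenvalue:
  λ = 2: one block (gm = 1), so the single block has size am = 3 → block sizes [3]

Assembling the blocks gives a Jordan form
J =
  [2, 1, 0]
  [0, 2, 1]
  [0, 0, 2]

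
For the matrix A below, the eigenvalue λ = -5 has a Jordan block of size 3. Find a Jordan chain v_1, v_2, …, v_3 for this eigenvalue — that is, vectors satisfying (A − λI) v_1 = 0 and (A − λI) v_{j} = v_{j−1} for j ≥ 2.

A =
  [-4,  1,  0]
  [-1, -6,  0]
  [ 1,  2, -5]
A Jordan chain for λ = -5 of length 3:
v_1 = (0, 0, -1)ᵀ
v_2 = (1, -1, 1)ᵀ
v_3 = (1, 0, 0)ᵀ

Let N = A − (-5)·I. We want v_3 with N^3 v_3 = 0 but N^2 v_3 ≠ 0; then v_{j-1} := N · v_j for j = 3, …, 2.

Pick v_3 = (1, 0, 0)ᵀ.
Then v_2 = N · v_3 = (1, -1, 1)ᵀ.
Then v_1 = N · v_2 = (0, 0, -1)ᵀ.

Sanity check: (A − (-5)·I) v_1 = (0, 0, 0)ᵀ = 0. ✓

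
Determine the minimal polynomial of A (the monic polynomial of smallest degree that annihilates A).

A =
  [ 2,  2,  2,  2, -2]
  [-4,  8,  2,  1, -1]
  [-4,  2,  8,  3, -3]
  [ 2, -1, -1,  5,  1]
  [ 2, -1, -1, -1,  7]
x^2 - 12*x + 36

The characteristic polynomial is χ_A(x) = (x - 6)^5, so the eigenvalues are known. The minimal polynomial is
  m_A(x) = Π_λ (x − λ)^{k_λ}
where k_λ is the size of the *largest* Jordan block for λ (equivalently, the smallest k with (A − λI)^k v = 0 for every generalised eigenvector v of λ).

  λ = 6: largest Jordan block has size 2, contributing (x − 6)^2

So m_A(x) = (x - 6)^2 = x^2 - 12*x + 36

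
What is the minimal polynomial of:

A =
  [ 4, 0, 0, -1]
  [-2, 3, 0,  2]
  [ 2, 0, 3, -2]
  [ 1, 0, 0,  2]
x^2 - 6*x + 9

The characteristic polynomial is χ_A(x) = (x - 3)^4, so the eigenvalues are known. The minimal polynomial is
  m_A(x) = Π_λ (x − λ)^{k_λ}
where k_λ is the size of the *largest* Jordan block for λ (equivalently, the smallest k with (A − λI)^k v = 0 for every generalised eigenvector v of λ).

  λ = 3: largest Jordan block has size 2, contributing (x − 3)^2

So m_A(x) = (x - 3)^2 = x^2 - 6*x + 9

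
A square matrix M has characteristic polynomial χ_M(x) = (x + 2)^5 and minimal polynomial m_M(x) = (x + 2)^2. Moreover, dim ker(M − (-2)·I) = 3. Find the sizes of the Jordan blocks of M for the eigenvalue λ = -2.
Block sizes for λ = -2: [2, 2, 1]

Step 1 — from the characteristic polynomial, algebraic multiplicity of λ = -2 is 5. From dim ker(M − (-2)·I) = 3, there are exactly 3 Jordan blocks for λ = -2.
Step 2 — from the minimal polynomial, the factor (x + 2)^2 tells us the largest block for λ = -2 has size 2.
Step 3 — with total size 5, 3 blocks, and largest block 2, the block sizes (in nonincreasing order) are [2, 2, 1].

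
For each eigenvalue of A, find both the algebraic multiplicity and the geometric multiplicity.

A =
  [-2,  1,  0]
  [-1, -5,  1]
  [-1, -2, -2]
λ = -3: alg = 3, geom = 1

Step 1 — factor the characteristic polynomial to read off the algebraic multiplicities:
  χ_A(x) = (x + 3)^3

Step 2 — compute geometric multiplicities via the rank-nullity identity g(λ) = n − rank(A − λI):
  rank(A − (-3)·I) = 2, so dim ker(A − (-3)·I) = n − 2 = 1

Summary:
  λ = -3: algebraic multiplicity = 3, geometric multiplicity = 1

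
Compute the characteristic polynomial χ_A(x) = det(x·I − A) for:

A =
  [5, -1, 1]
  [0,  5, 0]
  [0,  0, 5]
x^3 - 15*x^2 + 75*x - 125

Expanding det(x·I − A) (e.g. by cofactor expansion or by noting that A is similar to its Jordan form J, which has the same characteristic polynomial as A) gives
  χ_A(x) = x^3 - 15*x^2 + 75*x - 125
which factors as (x - 5)^3. The eigenvalues (with algebraic multiplicities) are λ = 5 with multiplicity 3.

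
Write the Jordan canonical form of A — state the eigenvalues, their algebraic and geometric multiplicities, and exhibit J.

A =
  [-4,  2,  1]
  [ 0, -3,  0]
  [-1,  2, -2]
J_2(-3) ⊕ J_1(-3)

The characteristic polynomial is
  det(x·I − A) = x^3 + 9*x^2 + 27*x + 27 = (x + 3)^3

Eigenvalues and multiplicities (the geometric multiplicity of λ is n − rank(A − λI), which equals the number of Jordan blocks for λ):
  λ = -3: algebraic multiplicity = 3, geometric multiplicity = 2

Determining the block sizes for each eigenvalue:
  λ = -3: 2 blocks summing to 3 forces exactly one block of size 2 and the rest size 1 → block sizes [2, 1]

Assembling the blocks gives a Jordan form
J =
  [-3,  1,  0]
  [ 0, -3,  0]
  [ 0,  0, -3]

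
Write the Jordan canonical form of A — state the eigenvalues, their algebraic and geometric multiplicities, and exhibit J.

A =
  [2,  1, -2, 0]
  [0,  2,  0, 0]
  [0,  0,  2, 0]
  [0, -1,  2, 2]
J_2(2) ⊕ J_1(2) ⊕ J_1(2)

The characteristic polynomial is
  det(x·I − A) = x^4 - 8*x^3 + 24*x^2 - 32*x + 16 = (x - 2)^4

Eigenvalues and multiplicities (the geometric multiplicity of λ is n − rank(A − λI), which equals the number of Jordan blocks for λ):
  λ = 2: algebraic multiplicity = 4, geometric multiplicity = 3

Determining the block sizes for each eigenvalue:
  λ = 2: 3 blocks summing to 4 forces exactly one block of size 2 and the rest size 1 → block sizes [2, 1, 1]

Assembling the blocks gives a Jordan form
J =
  [2, 1, 0, 0]
  [0, 2, 0, 0]
  [0, 0, 2, 0]
  [0, 0, 0, 2]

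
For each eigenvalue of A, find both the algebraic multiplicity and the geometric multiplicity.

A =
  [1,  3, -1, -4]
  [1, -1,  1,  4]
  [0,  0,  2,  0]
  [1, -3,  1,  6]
λ = 2: alg = 4, geom = 3

Step 1 — factor the characteristic polynomial to read off the algebraic multiplicities:
  χ_A(x) = (x - 2)^4

Step 2 — compute geometric multiplicities via the rank-nullity identity g(λ) = n − rank(A − λI):
  rank(A − (2)·I) = 1, so dim ker(A − (2)·I) = n − 1 = 3

Summary:
  λ = 2: algebraic multiplicity = 4, geometric multiplicity = 3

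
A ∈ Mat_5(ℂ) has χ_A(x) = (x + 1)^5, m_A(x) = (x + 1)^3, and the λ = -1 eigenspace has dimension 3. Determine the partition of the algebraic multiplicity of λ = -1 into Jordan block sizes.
Block sizes for λ = -1: [3, 1, 1]

Step 1 — from the characteristic polynomial, algebraic multiplicity of λ = -1 is 5. From dim ker(A − (-1)·I) = 3, there are exactly 3 Jordan blocks for λ = -1.
Step 2 — from the minimal polynomial, the factor (x + 1)^3 tells us the largest block for λ = -1 has size 3.
Step 3 — with total size 5, 3 blocks, and largest block 3, the block sizes (in nonincreasing order) are [3, 1, 1].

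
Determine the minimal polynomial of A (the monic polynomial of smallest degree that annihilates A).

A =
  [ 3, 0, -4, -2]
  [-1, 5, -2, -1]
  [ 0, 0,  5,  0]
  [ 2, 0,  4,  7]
x^2 - 10*x + 25

The characteristic polynomial is χ_A(x) = (x - 5)^4, so the eigenvalues are known. The minimal polynomial is
  m_A(x) = Π_λ (x − λ)^{k_λ}
where k_λ is the size of the *largest* Jordan block for λ (equivalently, the smallest k with (A − λI)^k v = 0 for every generalised eigenvector v of λ).

  λ = 5: largest Jordan block has size 2, contributing (x − 5)^2

So m_A(x) = (x - 5)^2 = x^2 - 10*x + 25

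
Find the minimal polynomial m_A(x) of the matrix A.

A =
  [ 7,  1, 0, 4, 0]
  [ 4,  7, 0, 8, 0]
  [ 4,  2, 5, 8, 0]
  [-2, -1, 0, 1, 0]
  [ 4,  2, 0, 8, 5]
x^2 - 10*x + 25

The characteristic polynomial is χ_A(x) = (x - 5)^5, so the eigenvalues are known. The minimal polynomial is
  m_A(x) = Π_λ (x − λ)^{k_λ}
where k_λ is the size of the *largest* Jordan block for λ (equivalently, the smallest k with (A − λI)^k v = 0 for every generalised eigenvector v of λ).

  λ = 5: largest Jordan block has size 2, contributing (x − 5)^2

So m_A(x) = (x - 5)^2 = x^2 - 10*x + 25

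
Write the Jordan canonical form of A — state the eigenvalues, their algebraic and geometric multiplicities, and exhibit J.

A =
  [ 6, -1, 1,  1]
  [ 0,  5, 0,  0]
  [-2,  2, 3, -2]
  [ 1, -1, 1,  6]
J_2(5) ⊕ J_1(5) ⊕ J_1(5)

The characteristic polynomial is
  det(x·I − A) = x^4 - 20*x^3 + 150*x^2 - 500*x + 625 = (x - 5)^4

Eigenvalues and multiplicities (the geometric multiplicity of λ is n − rank(A − λI), which equals the number of Jordan blocks for λ):
  λ = 5: algebraic multiplicity = 4, geometric multiplicity = 3

Determining the block sizes for each eigenvalue:
  λ = 5: 3 blocks summing to 4 forces exactly one block of size 2 and the rest size 1 → block sizes [2, 1, 1]

Assembling the blocks gives a Jordan form
J =
  [5, 1, 0, 0]
  [0, 5, 0, 0]
  [0, 0, 5, 0]
  [0, 0, 0, 5]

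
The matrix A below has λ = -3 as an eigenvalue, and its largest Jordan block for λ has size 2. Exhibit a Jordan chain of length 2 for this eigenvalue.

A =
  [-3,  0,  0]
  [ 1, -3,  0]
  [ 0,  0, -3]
A Jordan chain for λ = -3 of length 2:
v_1 = (0, 1, 0)ᵀ
v_2 = (1, 0, 0)ᵀ

Let N = A − (-3)·I. We want v_2 with N^2 v_2 = 0 but N^1 v_2 ≠ 0; then v_{j-1} := N · v_j for j = 2, …, 2.

Pick v_2 = (1, 0, 0)ᵀ.
Then v_1 = N · v_2 = (0, 1, 0)ᵀ.

Sanity check: (A − (-3)·I) v_1 = (0, 0, 0)ᵀ = 0. ✓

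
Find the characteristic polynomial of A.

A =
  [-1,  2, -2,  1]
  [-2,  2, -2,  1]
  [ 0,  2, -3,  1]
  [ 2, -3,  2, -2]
x^4 + 4*x^3 + 6*x^2 + 4*x + 1

Expanding det(x·I − A) (e.g. by cofactor expansion or by noting that A is similar to its Jordan form J, which has the same characteristic polynomial as A) gives
  χ_A(x) = x^4 + 4*x^3 + 6*x^2 + 4*x + 1
which factors as (x + 1)^4. The eigenvalues (with algebraic multiplicities) are λ = -1 with multiplicity 4.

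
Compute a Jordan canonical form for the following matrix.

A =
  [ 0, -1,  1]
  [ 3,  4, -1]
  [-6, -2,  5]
J_2(3) ⊕ J_1(3)

The characteristic polynomial is
  det(x·I − A) = x^3 - 9*x^2 + 27*x - 27 = (x - 3)^3

Eigenvalues and multiplicities (the geometric multiplicity of λ is n − rank(A − λI), which equals the number of Jordan blocks for λ):
  λ = 3: algebraic multiplicity = 3, geometric multiplicity = 2

Determining the block sizes for each eigenvalue:
  λ = 3: 2 blocks summing to 3 forces exactly one block of size 2 and the rest size 1 → block sizes [2, 1]

Assembling the blocks gives a Jordan form
J =
  [3, 1, 0]
  [0, 3, 0]
  [0, 0, 3]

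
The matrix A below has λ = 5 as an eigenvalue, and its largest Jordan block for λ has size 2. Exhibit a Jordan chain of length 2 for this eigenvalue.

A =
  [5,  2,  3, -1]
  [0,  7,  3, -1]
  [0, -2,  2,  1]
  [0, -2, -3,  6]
A Jordan chain for λ = 5 of length 2:
v_1 = (2, 2, -2, -2)ᵀ
v_2 = (0, 1, 0, 0)ᵀ

Let N = A − (5)·I. We want v_2 with N^2 v_2 = 0 but N^1 v_2 ≠ 0; then v_{j-1} := N · v_j for j = 2, …, 2.

Pick v_2 = (0, 1, 0, 0)ᵀ.
Then v_1 = N · v_2 = (2, 2, -2, -2)ᵀ.

Sanity check: (A − (5)·I) v_1 = (0, 0, 0, 0)ᵀ = 0. ✓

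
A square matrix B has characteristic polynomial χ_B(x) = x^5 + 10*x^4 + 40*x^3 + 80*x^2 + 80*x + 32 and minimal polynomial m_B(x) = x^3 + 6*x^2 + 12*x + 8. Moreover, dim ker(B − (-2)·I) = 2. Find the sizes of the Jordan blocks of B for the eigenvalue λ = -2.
Block sizes for λ = -2: [3, 2]

Step 1 — from the characteristic polynomial, algebraic multiplicity of λ = -2 is 5. From dim ker(B − (-2)·I) = 2, there are exactly 2 Jordan blocks for λ = -2.
Step 2 — from the minimal polynomial, the factor (x + 2)^3 tells us the largest block for λ = -2 has size 3.
Step 3 — with total size 5, 2 blocks, and largest block 3, the block sizes (in nonincreasing order) are [3, 2].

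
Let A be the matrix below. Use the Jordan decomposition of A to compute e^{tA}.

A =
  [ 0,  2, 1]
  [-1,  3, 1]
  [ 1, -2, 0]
e^{tA} =
  [-t*exp(t) + exp(t), 2*t*exp(t), t*exp(t)]
  [-t*exp(t), 2*t*exp(t) + exp(t), t*exp(t)]
  [t*exp(t), -2*t*exp(t), -t*exp(t) + exp(t)]

Strategy: write A = P · J · P⁻¹ where J is a Jordan canonical form, so e^{tA} = P · e^{tJ} · P⁻¹, and e^{tJ} can be computed block-by-block.

A has Jordan form
J =
  [1, 1, 0]
  [0, 1, 0]
  [0, 0, 1]
(up to reordering of blocks).

Per-block formulas:
  For a 1×1 block at λ = 1: exp(t · [1]) = [e^(1t)].
  For a 2×2 Jordan block J_2(1): exp(t · J_2(1)) = e^(1t)·(I + t·N), where N is the 2×2 nilpotent shift.

After assembling e^{tJ} and conjugating by P, we get:

e^{tA} =
  [-t*exp(t) + exp(t), 2*t*exp(t), t*exp(t)]
  [-t*exp(t), 2*t*exp(t) + exp(t), t*exp(t)]
  [t*exp(t), -2*t*exp(t), -t*exp(t) + exp(t)]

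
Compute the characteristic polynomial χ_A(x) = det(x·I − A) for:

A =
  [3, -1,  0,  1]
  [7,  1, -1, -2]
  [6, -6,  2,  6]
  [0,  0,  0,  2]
x^4 - 8*x^3 + 24*x^2 - 32*x + 16

Expanding det(x·I − A) (e.g. by cofactor expansion or by noting that A is similar to its Jordan form J, which has the same characteristic polynomial as A) gives
  χ_A(x) = x^4 - 8*x^3 + 24*x^2 - 32*x + 16
which factors as (x - 2)^4. The eigenvalues (with algebraic multiplicities) are λ = 2 with multiplicity 4.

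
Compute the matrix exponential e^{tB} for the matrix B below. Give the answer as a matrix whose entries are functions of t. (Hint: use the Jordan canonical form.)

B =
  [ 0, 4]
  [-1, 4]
e^{tB} =
  [-2*t*exp(2*t) + exp(2*t), 4*t*exp(2*t)]
  [-t*exp(2*t), 2*t*exp(2*t) + exp(2*t)]

Strategy: write B = P · J · P⁻¹ where J is a Jordan canonical form, so e^{tB} = P · e^{tJ} · P⁻¹, and e^{tJ} can be computed block-by-block.

B has Jordan form
J =
  [2, 1]
  [0, 2]
(up to reordering of blocks).

Per-block formulas:
  For a 2×2 Jordan block J_2(2): exp(t · J_2(2)) = e^(2t)·(I + t·N), where N is the 2×2 nilpotent shift.

After assembling e^{tJ} and conjugating by P, we get:

e^{tB} =
  [-2*t*exp(2*t) + exp(2*t), 4*t*exp(2*t)]
  [-t*exp(2*t), 2*t*exp(2*t) + exp(2*t)]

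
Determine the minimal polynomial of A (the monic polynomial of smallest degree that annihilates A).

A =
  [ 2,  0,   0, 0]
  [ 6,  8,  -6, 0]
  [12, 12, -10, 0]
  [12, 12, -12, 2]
x^2 + 2*x - 8

The characteristic polynomial is χ_A(x) = (x - 2)^3*(x + 4), so the eigenvalues are known. The minimal polynomial is
  m_A(x) = Π_λ (x − λ)^{k_λ}
where k_λ is the size of the *largest* Jordan block for λ (equivalently, the smallest k with (A − λI)^k v = 0 for every generalised eigenvector v of λ).

  λ = -4: largest Jordan block has size 1, contributing (x + 4)
  λ = 2: largest Jordan block has size 1, contributing (x − 2)

So m_A(x) = (x - 2)*(x + 4) = x^2 + 2*x - 8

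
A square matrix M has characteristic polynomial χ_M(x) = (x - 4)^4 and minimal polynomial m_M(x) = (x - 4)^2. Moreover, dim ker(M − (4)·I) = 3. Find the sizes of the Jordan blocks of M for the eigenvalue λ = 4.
Block sizes for λ = 4: [2, 1, 1]

Step 1 — from the characteristic polynomial, algebraic multiplicity of λ = 4 is 4. From dim ker(M − (4)·I) = 3, there are exactly 3 Jordan blocks for λ = 4.
Step 2 — from the minimal polynomial, the factor (x − 4)^2 tells us the largest block for λ = 4 has size 2.
Step 3 — with total size 4, 3 blocks, and largest block 2, the block sizes (in nonincreasing order) are [2, 1, 1].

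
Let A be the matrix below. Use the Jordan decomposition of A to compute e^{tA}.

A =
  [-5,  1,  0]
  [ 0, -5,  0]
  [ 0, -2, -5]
e^{tA} =
  [exp(-5*t), t*exp(-5*t), 0]
  [0, exp(-5*t), 0]
  [0, -2*t*exp(-5*t), exp(-5*t)]

Strategy: write A = P · J · P⁻¹ where J is a Jordan canonical form, so e^{tA} = P · e^{tJ} · P⁻¹, and e^{tJ} can be computed block-by-block.

A has Jordan form
J =
  [-5,  1,  0]
  [ 0, -5,  0]
  [ 0,  0, -5]
(up to reordering of blocks).

Per-block formulas:
  For a 2×2 Jordan block J_2(-5): exp(t · J_2(-5)) = e^(-5t)·(I + t·N), where N is the 2×2 nilpotent shift.
  For a 1×1 block at λ = -5: exp(t · [-5]) = [e^(-5t)].

After assembling e^{tJ} and conjugating by P, we get:

e^{tA} =
  [exp(-5*t), t*exp(-5*t), 0]
  [0, exp(-5*t), 0]
  [0, -2*t*exp(-5*t), exp(-5*t)]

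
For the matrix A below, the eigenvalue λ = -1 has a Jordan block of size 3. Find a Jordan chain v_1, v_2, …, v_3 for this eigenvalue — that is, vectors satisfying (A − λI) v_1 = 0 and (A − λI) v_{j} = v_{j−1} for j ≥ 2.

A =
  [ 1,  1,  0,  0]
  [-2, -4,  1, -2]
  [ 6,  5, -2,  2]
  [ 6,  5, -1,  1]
A Jordan chain for λ = -1 of length 3:
v_1 = (2, -4, 8, 8)ᵀ
v_2 = (2, -2, 6, 6)ᵀ
v_3 = (1, 0, 0, 0)ᵀ

Let N = A − (-1)·I. We want v_3 with N^3 v_3 = 0 but N^2 v_3 ≠ 0; then v_{j-1} := N · v_j for j = 3, …, 2.

Pick v_3 = (1, 0, 0, 0)ᵀ.
Then v_2 = N · v_3 = (2, -2, 6, 6)ᵀ.
Then v_1 = N · v_2 = (2, -4, 8, 8)ᵀ.

Sanity check: (A − (-1)·I) v_1 = (0, 0, 0, 0)ᵀ = 0. ✓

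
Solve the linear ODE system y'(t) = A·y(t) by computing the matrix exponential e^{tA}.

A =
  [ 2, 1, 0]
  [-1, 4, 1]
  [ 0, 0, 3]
e^{tA} =
  [-t*exp(3*t) + exp(3*t), t*exp(3*t), t^2*exp(3*t)/2]
  [-t*exp(3*t), t*exp(3*t) + exp(3*t), t^2*exp(3*t)/2 + t*exp(3*t)]
  [0, 0, exp(3*t)]

Strategy: write A = P · J · P⁻¹ where J is a Jordan canonical form, so e^{tA} = P · e^{tJ} · P⁻¹, and e^{tJ} can be computed block-by-block.

A has Jordan form
J =
  [3, 1, 0]
  [0, 3, 1]
  [0, 0, 3]
(up to reordering of blocks).

Per-block formulas:
  For a 3×3 Jordan block J_3(3): exp(t · J_3(3)) = e^(3t)·(I + t·N + (t^2/2)·N^2), where N is the 3×3 nilpotent shift.

After assembling e^{tJ} and conjugating by P, we get:

e^{tA} =
  [-t*exp(3*t) + exp(3*t), t*exp(3*t), t^2*exp(3*t)/2]
  [-t*exp(3*t), t*exp(3*t) + exp(3*t), t^2*exp(3*t)/2 + t*exp(3*t)]
  [0, 0, exp(3*t)]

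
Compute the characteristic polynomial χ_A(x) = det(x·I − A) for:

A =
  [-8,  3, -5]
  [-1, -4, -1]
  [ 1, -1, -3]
x^3 + 15*x^2 + 75*x + 125

Expanding det(x·I − A) (e.g. by cofactor expansion or by noting that A is similar to its Jordan form J, which has the same characteristic polynomial as A) gives
  χ_A(x) = x^3 + 15*x^2 + 75*x + 125
which factors as (x + 5)^3. The eigenvalues (with algebraic multiplicities) are λ = -5 with multiplicity 3.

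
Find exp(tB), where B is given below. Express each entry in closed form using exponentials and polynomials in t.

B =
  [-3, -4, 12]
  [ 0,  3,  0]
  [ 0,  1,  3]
e^{tB} =
  [exp(-3*t), 2*t*exp(3*t) - exp(3*t) + exp(-3*t), 2*exp(3*t) - 2*exp(-3*t)]
  [0, exp(3*t), 0]
  [0, t*exp(3*t), exp(3*t)]

Strategy: write B = P · J · P⁻¹ where J is a Jordan canonical form, so e^{tB} = P · e^{tJ} · P⁻¹, and e^{tJ} can be computed block-by-block.

B has Jordan form
J =
  [-3, 0, 0]
  [ 0, 3, 1]
  [ 0, 0, 3]
(up to reordering of blocks).

Per-block formulas:
  For a 1×1 block at λ = -3: exp(t · [-3]) = [e^(-3t)].
  For a 2×2 Jordan block J_2(3): exp(t · J_2(3)) = e^(3t)·(I + t·N), where N is the 2×2 nilpotent shift.

After assembling e^{tJ} and conjugating by P, we get:

e^{tB} =
  [exp(-3*t), 2*t*exp(3*t) - exp(3*t) + exp(-3*t), 2*exp(3*t) - 2*exp(-3*t)]
  [0, exp(3*t), 0]
  [0, t*exp(3*t), exp(3*t)]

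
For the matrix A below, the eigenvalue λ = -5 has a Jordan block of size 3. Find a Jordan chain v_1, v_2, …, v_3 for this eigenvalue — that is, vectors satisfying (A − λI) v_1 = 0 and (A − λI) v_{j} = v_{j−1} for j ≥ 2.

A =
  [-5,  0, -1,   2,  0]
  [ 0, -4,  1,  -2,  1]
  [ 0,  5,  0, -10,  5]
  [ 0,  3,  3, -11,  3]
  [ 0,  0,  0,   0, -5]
A Jordan chain for λ = -5 of length 3:
v_1 = (1, 0, 0, 0, 0)ᵀ
v_2 = (0, 1, 5, 3, 0)ᵀ
v_3 = (0, 1, 0, 0, 0)ᵀ

Let N = A − (-5)·I. We want v_3 with N^3 v_3 = 0 but N^2 v_3 ≠ 0; then v_{j-1} := N · v_j for j = 3, …, 2.

Pick v_3 = (0, 1, 0, 0, 0)ᵀ.
Then v_2 = N · v_3 = (0, 1, 5, 3, 0)ᵀ.
Then v_1 = N · v_2 = (1, 0, 0, 0, 0)ᵀ.

Sanity check: (A − (-5)·I) v_1 = (0, 0, 0, 0, 0)ᵀ = 0. ✓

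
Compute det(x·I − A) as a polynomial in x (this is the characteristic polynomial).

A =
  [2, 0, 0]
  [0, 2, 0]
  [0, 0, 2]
x^3 - 6*x^2 + 12*x - 8

Expanding det(x·I − A) (e.g. by cofactor expansion or by noting that A is similar to its Jordan form J, which has the same characteristic polynomial as A) gives
  χ_A(x) = x^3 - 6*x^2 + 12*x - 8
which factors as (x - 2)^3. The eigenvalues (with algebraic multiplicities) are λ = 2 with multiplicity 3.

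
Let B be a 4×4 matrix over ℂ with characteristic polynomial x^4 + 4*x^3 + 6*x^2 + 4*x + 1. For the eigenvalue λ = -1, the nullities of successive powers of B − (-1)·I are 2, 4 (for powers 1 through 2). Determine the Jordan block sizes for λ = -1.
Block sizes for λ = -1: [2, 2]

From the dimensions of kernels of powers, the number of Jordan blocks of size at least j is d_j − d_{j−1} where d_j = dim ker(N^j) (with d_0 = 0). Computing the differences gives [2, 2].
The number of blocks of size exactly k is (#blocks of size ≥ k) − (#blocks of size ≥ k + 1), so the partition is: 2 block(s) of size 2.
In nonincreasing order the block sizes are [2, 2].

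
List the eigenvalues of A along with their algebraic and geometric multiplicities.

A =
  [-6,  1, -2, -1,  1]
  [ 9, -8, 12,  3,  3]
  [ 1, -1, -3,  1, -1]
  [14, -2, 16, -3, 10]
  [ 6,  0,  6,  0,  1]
λ = -5: alg = 4, geom = 3; λ = 1: alg = 1, geom = 1

Step 1 — factor the characteristic polynomial to read off the algebraic multiplicities:
  χ_A(x) = (x - 1)*(x + 5)^4

Step 2 — compute geometric multiplicities via the rank-nullity identity g(λ) = n − rank(A − λI):
  rank(A − (-5)·I) = 2, so dim ker(A − (-5)·I) = n − 2 = 3
  rank(A − (1)·I) = 4, so dim ker(A − (1)·I) = n − 4 = 1

Summary:
  λ = -5: algebraic multiplicity = 4, geometric multiplicity = 3
  λ = 1: algebraic multiplicity = 1, geometric multiplicity = 1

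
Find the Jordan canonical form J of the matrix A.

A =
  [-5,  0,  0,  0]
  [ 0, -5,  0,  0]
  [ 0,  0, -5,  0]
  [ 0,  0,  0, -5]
J_1(-5) ⊕ J_1(-5) ⊕ J_1(-5) ⊕ J_1(-5)

The characteristic polynomial is
  det(x·I − A) = x^4 + 20*x^3 + 150*x^2 + 500*x + 625 = (x + 5)^4

Eigenvalues and multiplicities (the geometric multiplicity of λ is n − rank(A − λI), which equals the number of Jordan blocks for λ):
  λ = -5: algebraic multiplicity = 4, geometric multiplicity = 4

Determining the block sizes for each eigenvalue:
  λ = -5: gm = am = 4, so every block has size 1 → block sizes [1, 1, 1, 1]

Assembling the blocks gives a Jordan form
J =
  [-5,  0,  0,  0]
  [ 0, -5,  0,  0]
  [ 0,  0, -5,  0]
  [ 0,  0,  0, -5]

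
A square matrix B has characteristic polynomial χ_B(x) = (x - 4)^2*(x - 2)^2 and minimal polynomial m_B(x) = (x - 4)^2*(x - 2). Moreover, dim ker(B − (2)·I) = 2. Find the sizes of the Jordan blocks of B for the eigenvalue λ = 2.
Block sizes for λ = 2: [1, 1]

Step 1 — from the characteristic polynomial, algebraic multiplicity of λ = 2 is 2. From dim ker(B − (2)·I) = 2, there are exactly 2 Jordan blocks for λ = 2.
Step 2 — from the minimal polynomial, the factor (x − 2) tells us the largest block for λ = 2 has size 1.
Step 3 — with total size 2, 2 blocks, and largest block 1, the block sizes (in nonincreasing order) are [1, 1].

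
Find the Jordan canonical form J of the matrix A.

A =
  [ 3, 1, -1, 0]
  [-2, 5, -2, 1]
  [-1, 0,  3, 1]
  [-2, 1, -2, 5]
J_2(4) ⊕ J_2(4)

The characteristic polynomial is
  det(x·I − A) = x^4 - 16*x^3 + 96*x^2 - 256*x + 256 = (x - 4)^4

Eigenvalues and multiplicities (the geometric multiplicity of λ is n − rank(A − λI), which equals the number of Jordan blocks for λ):
  λ = 4: algebraic multiplicity = 4, geometric multiplicity = 2

Determining the block sizes for each eigenvalue:
  λ = 4: with am = 4 and gm = 2, the partition is not yet determined (e.g. several partitions of 4 into 2 parts exist). Let N = A − (4)·I. Computing rank(N^1) = 2, rank(N^2) = 0; the number of blocks of size ≥ j is rank(N^{j−1}) − rank(N^j), giving [2, 2]. So we have 2 block(s) of size 2 → block sizes [2, 2]

Assembling the blocks gives a Jordan form
J =
  [4, 1, 0, 0]
  [0, 4, 0, 0]
  [0, 0, 4, 1]
  [0, 0, 0, 4]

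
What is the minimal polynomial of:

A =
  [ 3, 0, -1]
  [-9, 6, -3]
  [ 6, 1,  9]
x^3 - 18*x^2 + 108*x - 216

The characteristic polynomial is χ_A(x) = (x - 6)^3, so the eigenvalues are known. The minimal polynomial is
  m_A(x) = Π_λ (x − λ)^{k_λ}
where k_λ is the size of the *largest* Jordan block for λ (equivalently, the smallest k with (A − λI)^k v = 0 for every generalised eigenvector v of λ).

  λ = 6: largest Jordan block has size 3, contributing (x − 6)^3

So m_A(x) = (x - 6)^3 = x^3 - 18*x^2 + 108*x - 216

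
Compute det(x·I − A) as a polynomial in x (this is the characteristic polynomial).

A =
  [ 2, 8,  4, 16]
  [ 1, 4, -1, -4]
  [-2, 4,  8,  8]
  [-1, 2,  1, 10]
x^4 - 24*x^3 + 216*x^2 - 864*x + 1296

Expanding det(x·I − A) (e.g. by cofactor expansion or by noting that A is similar to its Jordan form J, which has the same characteristic polynomial as A) gives
  χ_A(x) = x^4 - 24*x^3 + 216*x^2 - 864*x + 1296
which factors as (x - 6)^4. The eigenvalues (with algebraic multiplicities) are λ = 6 with multiplicity 4.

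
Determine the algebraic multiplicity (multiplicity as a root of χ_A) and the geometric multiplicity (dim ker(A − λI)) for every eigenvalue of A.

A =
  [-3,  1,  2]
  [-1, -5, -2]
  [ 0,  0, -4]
λ = -4: alg = 3, geom = 2

Step 1 — factor the characteristic polynomial to read off the algebraic multiplicities:
  χ_A(x) = (x + 4)^3

Step 2 — compute geometric multiplicities via the rank-nullity identity g(λ) = n − rank(A − λI):
  rank(A − (-4)·I) = 1, so dim ker(A − (-4)·I) = n − 1 = 2

Summary:
  λ = -4: algebraic multiplicity = 3, geometric multiplicity = 2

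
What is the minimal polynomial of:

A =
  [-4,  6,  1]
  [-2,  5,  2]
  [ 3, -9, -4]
x^3 + 3*x^2 + 3*x + 1

The characteristic polynomial is χ_A(x) = (x + 1)^3, so the eigenvalues are known. The minimal polynomial is
  m_A(x) = Π_λ (x − λ)^{k_λ}
where k_λ is the size of the *largest* Jordan block for λ (equivalently, the smallest k with (A − λI)^k v = 0 for every generalised eigenvector v of λ).

  λ = -1: largest Jordan block has size 3, contributing (x + 1)^3

So m_A(x) = (x + 1)^3 = x^3 + 3*x^2 + 3*x + 1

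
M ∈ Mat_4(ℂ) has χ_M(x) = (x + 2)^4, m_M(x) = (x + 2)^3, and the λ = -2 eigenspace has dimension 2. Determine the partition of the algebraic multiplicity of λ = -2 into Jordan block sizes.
Block sizes for λ = -2: [3, 1]

Step 1 — from the characteristic polynomial, algebraic multiplicity of λ = -2 is 4. From dim ker(M − (-2)·I) = 2, there are exactly 2 Jordan blocks for λ = -2.
Step 2 — from the minimal polynomial, the factor (x + 2)^3 tells us the largest block for λ = -2 has size 3.
Step 3 — with total size 4, 2 blocks, and largest block 3, the block sizes (in nonincreasing order) are [3, 1].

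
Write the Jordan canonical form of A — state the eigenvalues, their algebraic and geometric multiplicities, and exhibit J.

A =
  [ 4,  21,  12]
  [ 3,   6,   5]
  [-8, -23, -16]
J_3(-2)

The characteristic polynomial is
  det(x·I − A) = x^3 + 6*x^2 + 12*x + 8 = (x + 2)^3

Eigenvalues and multiplicities (the geometric multiplicity of λ is n − rank(A − λI), which equals the number of Jordan blocks for λ):
  λ = -2: algebraic multiplicity = 3, geometric multiplicity = 1

Determining the block sizes for each eigenvalue:
  λ = -2: one block (gm = 1), so the single block has size am = 3 → block sizes [3]

Assembling the blocks gives a Jordan form
J =
  [-2,  1,  0]
  [ 0, -2,  1]
  [ 0,  0, -2]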